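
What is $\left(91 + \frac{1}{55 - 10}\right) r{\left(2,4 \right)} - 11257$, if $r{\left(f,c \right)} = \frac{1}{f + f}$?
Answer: $- \frac{505541}{45} \approx -11234.0$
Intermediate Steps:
$r{\left(f,c \right)} = \frac{1}{2 f}$
$\left(91 + \frac{1}{55 - 10}\right) r{\left(2,4 \right)} - 11257 = \left(91 + \frac{1}{55 - 10}\right) \frac{1}{2 \cdot 2} - 11257 = \left(91 + \frac{1}{45}\right) \frac{1}{2} \cdot \frac{1}{2} - 11257 = \left(91 + \frac{1}{45}\right) \frac{1}{4} - 11257 = \frac{4096}{45} \cdot \frac{1}{4} - 11257 = \frac{1024}{45} - 11257 = - \frac{505541}{45}$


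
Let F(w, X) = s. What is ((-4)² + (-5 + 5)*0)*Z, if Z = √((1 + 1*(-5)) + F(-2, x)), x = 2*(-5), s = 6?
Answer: 16*√2 ≈ 22.627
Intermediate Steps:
x = -10
F(w, X) = 6
Z = √2 (Z = √((1 + 1*(-5)) + 6) = √((1 - 5) + 6) = √(-4 + 6) = √2 ≈ 1.4142)
((-4)² + (-5 + 5)*0)*Z = ((-4)² + (-5 + 5)*0)*√2 = (16 + 0*0)*√2 = (16 + 0)*√2 = 16*√2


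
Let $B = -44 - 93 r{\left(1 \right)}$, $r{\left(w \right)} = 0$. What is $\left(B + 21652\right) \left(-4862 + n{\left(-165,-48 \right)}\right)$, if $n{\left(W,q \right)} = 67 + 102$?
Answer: $-101406344$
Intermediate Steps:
$n{\left(W,q \right)} = 169$
$B = -44$ ($B = -44 - 0 = -44 + 0 = -44$)
$\left(B + 21652\right) \left(-4862 + n{\left(-165,-48 \right)}\right) = \left(-44 + 21652\right) \left(-4862 + 169\right) = 21608 \left(-4693\right) = -101406344$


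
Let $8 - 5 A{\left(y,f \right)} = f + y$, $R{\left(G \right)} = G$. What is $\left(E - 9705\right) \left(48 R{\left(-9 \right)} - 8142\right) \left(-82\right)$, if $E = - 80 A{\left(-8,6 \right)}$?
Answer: $-6935765820$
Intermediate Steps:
$A{\left(y,f \right)} = \frac{8}{5} - \frac{f}{5} - \frac{y}{5}$ ($A{\left(y,f \right)} = \frac{8}{5} - \frac{f + y}{5} = \frac{8}{5} - \left(\frac{f}{5} + \frac{y}{5}\right) = \frac{8}{5} - \frac{f}{5} - \frac{y}{5}$)
$E = -160$ ($E = - 80 \left(\frac{8}{5} - \frac{6}{5} - - \frac{8}{5}\right) = - 80 \left(\frac{8}{5} - \frac{6}{5} + \frac{8}{5}\right) = \left(-80\right) 2 = -160$)
$\left(E - 9705\right) \left(48 R{\left(-9 \right)} - 8142\right) \left(-82\right) = \left(-160 - 9705\right) \left(48 \left(-9\right) - 8142\right) \left(-82\right) = - 9865 \left(-432 - 8142\right) \left(-82\right) = \left(-9865\right) \left(-8574\right) \left(-82\right) = 84582510 \left(-82\right) = -6935765820$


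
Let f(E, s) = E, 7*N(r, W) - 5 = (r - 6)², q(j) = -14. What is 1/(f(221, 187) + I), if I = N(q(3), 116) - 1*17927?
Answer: -7/123537 ≈ -5.6663e-5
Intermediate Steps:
N(r, W) = 5/7 + (-6 + r)²/7 (N(r, W) = 5/7 + (r - 6)²/7 = 5/7 + (-6 + r)²/7)
I = -125084/7 (I = (5/7 + (-6 - 14)²/7) - 1*17927 = (5/7 + (⅐)*(-20)²) - 17927 = (5/7 + (⅐)*400) - 17927 = (5/7 + 400/7) - 17927 = 405/7 - 17927 = -125084/7 ≈ -17869.)
1/(f(221, 187) + I) = 1/(221 - 125084/7) = 1/(-123537/7) = -7/123537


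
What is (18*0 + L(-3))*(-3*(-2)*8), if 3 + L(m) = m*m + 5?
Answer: 528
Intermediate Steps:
L(m) = 2 + m² (L(m) = -3 + (m*m + 5) = -3 + (m² + 5) = -3 + (5 + m²) = 2 + m²)
(18*0 + L(-3))*(-3*(-2)*8) = (18*0 + (2 + (-3)²))*(-3*(-2)*8) = (0 + (2 + 9))*(6*8) = (0 + 11)*48 = 11*48 = 528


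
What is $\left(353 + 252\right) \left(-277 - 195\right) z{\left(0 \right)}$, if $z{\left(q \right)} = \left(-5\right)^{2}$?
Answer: $-7139000$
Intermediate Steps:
$z{\left(q \right)} = 25$
$\left(353 + 252\right) \left(-277 - 195\right) z{\left(0 \right)} = \left(353 + 252\right) \left(-277 - 195\right) 25 = 605 \left(-472\right) 25 = \left(-285560\right) 25 = -7139000$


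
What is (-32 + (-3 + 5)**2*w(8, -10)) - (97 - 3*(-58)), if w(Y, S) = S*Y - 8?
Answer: -655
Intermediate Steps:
w(Y, S) = -8 + S*Y
(-32 + (-3 + 5)**2*w(8, -10)) - (97 - 3*(-58)) = (-32 + (-3 + 5)**2*(-8 - 10*8)) - (97 - 3*(-58)) = (-32 + 2**2*(-8 - 80)) - (97 + 174) = (-32 + 4*(-88)) - 1*271 = (-32 - 352) - 271 = -384 - 271 = -655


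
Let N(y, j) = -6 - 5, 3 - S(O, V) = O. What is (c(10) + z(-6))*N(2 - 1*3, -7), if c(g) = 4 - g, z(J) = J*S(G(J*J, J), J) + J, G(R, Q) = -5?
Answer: 660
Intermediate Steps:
S(O, V) = 3 - O
N(y, j) = -11
z(J) = 9*J (z(J) = J*(3 - 1*(-5)) + J = J*(3 + 5) + J = J*8 + J = 8*J + J = 9*J)
(c(10) + z(-6))*N(2 - 1*3, -7) = ((4 - 1*10) + 9*(-6))*(-11) = ((4 - 10) - 54)*(-11) = (-6 - 54)*(-11) = -60*(-11) = 660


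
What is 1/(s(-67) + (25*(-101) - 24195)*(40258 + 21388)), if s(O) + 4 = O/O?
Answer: -1/1647181123 ≈ -6.0710e-10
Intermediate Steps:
s(O) = -3 (s(O) = -4 + O/O = -4 + 1 = -3)
1/(s(-67) + (25*(-101) - 24195)*(40258 + 21388)) = 1/(-3 + (25*(-101) - 24195)*(40258 + 21388)) = 1/(-3 + (-2525 - 24195)*61646) = 1/(-3 - 26720*61646) = 1/(-3 - 1647181120) = 1/(-1647181123) = -1/1647181123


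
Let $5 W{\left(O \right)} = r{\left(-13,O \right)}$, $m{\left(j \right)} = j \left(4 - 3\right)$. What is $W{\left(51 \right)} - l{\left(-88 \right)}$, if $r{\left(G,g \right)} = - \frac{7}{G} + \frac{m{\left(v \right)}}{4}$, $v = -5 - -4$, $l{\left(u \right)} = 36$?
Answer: $- \frac{1869}{52} \approx -35.942$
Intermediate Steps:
$v = -1$ ($v = -5 + 4 = -1$)
$m{\left(j \right)} = j$ ($m{\left(j \right)} = j 1 = j$)
$r{\left(G,g \right)} = - \frac{1}{4} - \frac{7}{G}$ ($r{\left(G,g \right)} = - \frac{7}{G} - \frac{1}{4} = - \frac{1}{4} - \frac{7}{G}$)
$W{\left(O \right)} = \frac{3}{52}$ ($W{\left(O \right)} = \frac{\frac{1}{4} \frac{1}{-13} \left(-28 - -13\right)}{5} = \frac{\frac{1}{4} \left(- \frac{1}{13}\right) \left(-28 + 13\right)}{5} = \frac{\frac{1}{4} \left(- \frac{1}{13}\right) \left(-15\right)}{5} = \frac{1}{5} \cdot \frac{15}{52} = \frac{3}{52}$)
$W{\left(51 \right)} - l{\left(-88 \right)} = \frac{3}{52} - 36 = - \frac{1869}{52}$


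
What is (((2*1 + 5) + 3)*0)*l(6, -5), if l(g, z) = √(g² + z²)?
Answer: 0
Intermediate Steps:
(((2*1 + 5) + 3)*0)*l(6, -5) = (((2*1 + 5) + 3)*0)*√(6² + (-5)²) = (((2 + 5) + 3)*0)*√(36 + 25) = ((7 + 3)*0)*√61 = (10*0)*√61 = 0*√61 = 0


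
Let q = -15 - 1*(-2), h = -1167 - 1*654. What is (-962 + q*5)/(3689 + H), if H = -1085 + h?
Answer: -1027/783 ≈ -1.3116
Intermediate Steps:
h = -1821 (h = -1167 - 654 = -1821)
H = -2906 (H = -1085 - 1821 = -2906)
q = -13 (q = -15 + 2 = -13)
(-962 + q*5)/(3689 + H) = (-962 - 13*5)/(3689 - 2906) = (-962 - 65)/783 = -1027*1/783 = -1027/783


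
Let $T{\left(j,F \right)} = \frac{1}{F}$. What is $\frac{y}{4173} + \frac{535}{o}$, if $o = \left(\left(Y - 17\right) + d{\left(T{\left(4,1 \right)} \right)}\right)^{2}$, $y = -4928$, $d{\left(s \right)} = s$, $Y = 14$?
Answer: $\frac{2212843}{16692} \approx 132.57$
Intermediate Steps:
$o = 4$ ($o = \left(\left(14 - 17\right) + 1^{-1}\right)^{2} = \left(\left(14 - 17\right) + 1\right)^{2} = \left(-3 + 1\right)^{2} = \left(-2\right)^{2} = 4$)
$\frac{y}{4173} + \frac{535}{o} = - \frac{4928}{4173} + \frac{535}{4} = \frac{2212843}{16692}$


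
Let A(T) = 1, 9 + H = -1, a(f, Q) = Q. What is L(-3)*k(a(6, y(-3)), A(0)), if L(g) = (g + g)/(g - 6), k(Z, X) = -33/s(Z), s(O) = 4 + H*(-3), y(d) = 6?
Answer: -11/17 ≈ -0.64706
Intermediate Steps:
H = -10 (H = -9 - 1 = -10)
s(O) = 34 (s(O) = 4 - 10*(-3) = 4 + 30 = 34)
k(Z, X) = -33/34
L(g) = 2*g/(-6 + g) (L(g) = (2*g)/(-6 + g) = 2*g/(-6 + g))
L(-3)*k(a(6, y(-3)), A(0)) = (2*(-3)/(-6 - 3))*(-33/34) = (2*(-3)/(-9))*(-33/34) = (2*(-3)*(-1/9))*(-33/34) = (2/3)*(-33/34) = -11/17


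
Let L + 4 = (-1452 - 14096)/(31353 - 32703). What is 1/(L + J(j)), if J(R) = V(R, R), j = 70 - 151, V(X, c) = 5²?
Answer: 675/21949 ≈ 0.030753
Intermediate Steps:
V(X, c) = 25
j = -81
L = 5074/675 (L = -4 + (-1452 - 14096)/(31353 - 32703) = -4 - 15548/(-1350) = -4 - 15548*(-1/1350) = -4 + 7774/675 = 5074/675 ≈ 7.5170)
J(R) = 25
1/(L + J(j)) = 1/(5074/675 + 25) = 1/(21949/675) = 675/21949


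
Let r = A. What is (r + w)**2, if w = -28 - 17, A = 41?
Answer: 16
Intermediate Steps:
r = 41
w = -45
(r + w)**2 = (41 - 45)**2 = (-4)**2 = 16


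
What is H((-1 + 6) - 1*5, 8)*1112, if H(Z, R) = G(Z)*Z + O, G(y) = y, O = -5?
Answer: -5560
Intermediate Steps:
H(Z, R) = -5 + Z² (H(Z, R) = Z*Z - 5 = Z² - 5 = -5 + Z²)
H((-1 + 6) - 1*5, 8)*1112 = (-5 + ((-1 + 6) - 1*5)²)*1112 = (-5 + (5 - 5)²)*1112 = (-5 + 0²)*1112 = (-5 + 0)*1112 = -5*1112 = -5560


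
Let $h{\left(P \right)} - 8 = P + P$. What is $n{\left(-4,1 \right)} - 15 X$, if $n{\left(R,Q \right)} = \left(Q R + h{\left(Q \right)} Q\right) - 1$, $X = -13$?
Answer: $200$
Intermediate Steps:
$h{\left(P \right)} = 8 + 2 P$ ($h{\left(P \right)} = 8 + \left(P + P\right) = 8 + 2 P$)
$n{\left(R,Q \right)} = -1 + Q R + Q \left(8 + 2 Q\right)$ ($n{\left(R,Q \right)} = \left(Q R + \left(8 + 2 Q\right) Q\right) - 1 = \left(Q R + Q \left(8 + 2 Q\right)\right) - 1 = -1 + Q R + Q \left(8 + 2 Q\right)$)
$n{\left(-4,1 \right)} - 15 X = \left(-1 + 1 \left(-4\right) + 2 \cdot 1 \left(4 + 1\right)\right) - -195 = \left(-1 - 4 + 2 \cdot 1 \cdot 5\right) + 195 = \left(-1 - 4 + 10\right) + 195 = 5 + 195 = 200$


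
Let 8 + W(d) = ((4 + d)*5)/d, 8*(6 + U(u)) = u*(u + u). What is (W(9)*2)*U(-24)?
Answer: -644/3 ≈ -214.67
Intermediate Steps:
U(u) = -6 + u²/4 (U(u) = -6 + (u*(u + u))/8 = -6 + (u*(2*u))/8 = -6 + (2*u²)/8 = -6 + u²/4)
W(d) = -8 + (20 + 5*d)/d (W(d) = -8 + ((4 + d)*5)/d = -8 + (20 + 5*d)/d)
(W(9)*2)*U(-24) = ((-3 + 20/9)*2)*(-6 + (¼)*(-24)²) = ((-3 + 20*(⅑))*2)*(-6 + (¼)*576) = ((-3 + 20/9)*2)*(-6 + 144) = -7/9*2*138 = -14/9*138 = -644/3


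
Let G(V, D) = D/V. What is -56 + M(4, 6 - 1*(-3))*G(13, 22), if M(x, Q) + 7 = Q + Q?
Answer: -486/13 ≈ -37.385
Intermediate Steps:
M(x, Q) = -7 + 2*Q (M(x, Q) = -7 + (Q + Q) = -7 + 2*Q)
-56 + M(4, 6 - 1*(-3))*G(13, 22) = -56 + (-7 + 2*(6 - 1*(-3)))*(22/13) = -56 + (-7 + 2*(6 + 3))*(22*(1/13)) = -56 + (-7 + 2*9)*(22/13) = -56 + (-7 + 18)*(22/13) = -56 + 11*(22/13) = -56 + 242/13 = -486/13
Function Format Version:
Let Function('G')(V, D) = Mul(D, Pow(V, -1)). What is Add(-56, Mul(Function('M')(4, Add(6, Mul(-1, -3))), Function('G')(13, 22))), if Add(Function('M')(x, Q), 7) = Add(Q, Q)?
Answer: Rational(-486, 13) ≈ -37.385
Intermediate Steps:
Function('M')(x, Q) = Add(-7, Mul(2, Q)) (Function('M')(x, Q) = Add(-7, Add(Q, Q)) = Add(-7, Mul(2, Q)))
Add(-56, Mul(Function('M')(4, Add(6, Mul(-1, -3))), Function('G')(13, 22))) = Add(-56, Mul(Add(-7, Mul(2, Add(6, Mul(-1, -3)))), Mul(22, Pow(13, -1)))) = Add(-56, Mul(Add(-7, Mul(2, Add(6, 3))), Mul(22, Rational(1, 13)))) = Add(-56, Mul(Add(-7, Mul(2, 9)), Rational(22, 13))) = Add(-56, Mul(Add(-7, 18), Rational(22, 13))) = Add(-56, Mul(11, Rational(22, 13))) = Add(-56, Rational(242, 13)) = Rational(-486, 13)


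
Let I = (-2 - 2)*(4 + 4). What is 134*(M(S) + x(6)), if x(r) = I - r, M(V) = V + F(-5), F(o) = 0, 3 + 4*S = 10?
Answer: -9715/2 ≈ -4857.5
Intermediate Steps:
S = 7/4 (S = -¾ + (¼)*10 = -¾ + 5/2 = 7/4 ≈ 1.7500)
I = -32 (I = -4*8 = -32)
M(V) = V (M(V) = V + 0 = V)
x(r) = -32 - r
134*(M(S) + x(6)) = 134*(7/4 + (-32 - 1*6)) = 134*(7/4 + (-32 - 6)) = 134*(7/4 - 38) = 134*(-145/4) = -9715/2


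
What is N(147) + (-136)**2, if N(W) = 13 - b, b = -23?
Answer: 18532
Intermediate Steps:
N(W) = 36 (N(W) = 13 - 1*(-23) = 13 + 23 = 36)
N(147) + (-136)**2 = 36 + (-136)**2 = 36 + 18496 = 18532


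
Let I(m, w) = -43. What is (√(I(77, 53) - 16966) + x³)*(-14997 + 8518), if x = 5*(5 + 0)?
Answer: -101234375 - 6479*I*√17009 ≈ -1.0123e+8 - 8.4498e+5*I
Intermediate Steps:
x = 25 (x = 5*5 = 25)
(√(I(77, 53) - 16966) + x³)*(-14997 + 8518) = (√(-43 - 16966) + 25³)*(-14997 + 8518) = (√(-17009) + 15625)*(-6479) = (I*√17009 + 15625)*(-6479) = (15625 + I*√17009)*(-6479) = -101234375 - 6479*I*√17009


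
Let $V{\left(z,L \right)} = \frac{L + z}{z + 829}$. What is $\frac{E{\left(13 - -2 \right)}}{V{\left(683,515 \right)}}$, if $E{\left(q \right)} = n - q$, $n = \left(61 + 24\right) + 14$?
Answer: $\frac{63504}{599} \approx 106.02$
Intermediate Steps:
$n = 99$ ($n = 85 + 14 = 99$)
$E{\left(q \right)} = 99 - q$
$V{\left(z,L \right)} = \frac{L + z}{829 + z}$
$\frac{E{\left(13 - -2 \right)}}{V{\left(683,515 \right)}} = \frac{99 - \left(13 - -2\right)}{\frac{1}{829 + 683} \left(515 + 683\right)} = \frac{99 - \left(13 + 2\right)}{\frac{1}{1512} \cdot 1198} = \frac{99 - 15}{\frac{1}{1512} \cdot 1198} = \frac{99 - 15}{\frac{599}{756}} = 84 \cdot \frac{756}{599} = \frac{63504}{599}$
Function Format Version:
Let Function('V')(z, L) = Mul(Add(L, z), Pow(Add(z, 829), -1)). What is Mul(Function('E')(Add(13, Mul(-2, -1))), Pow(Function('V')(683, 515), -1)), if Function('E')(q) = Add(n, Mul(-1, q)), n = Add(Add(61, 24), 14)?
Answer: Rational(63504, 599) ≈ 106.02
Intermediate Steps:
n = 99 (n = Add(85, 14) = 99)
Function('E')(q) = Add(99, Mul(-1, q))
Function('V')(z, L) = Mul(Pow(Add(829, z), -1), Add(L, z)) (Function('V')(z, L) = Mul(Add(L, z), Pow(Add(829, z), -1)) = Mul(Pow(Add(829, z), -1), Add(L, z)))
Mul(Function('E')(Add(13, Mul(-2, -1))), Pow(Function('V')(683, 515), -1)) = Mul(Add(99, Mul(-1, Add(13, Mul(-2, -1)))), Pow(Mul(Pow(Add(829, 683), -1), Add(515, 683)), -1)) = Mul(Add(99, Mul(-1, Add(13, 2))), Pow(Mul(Pow(1512, -1), 1198), -1)) = Mul(Add(99, Mul(-1, 15)), Pow(Mul(Rational(1, 1512), 1198), -1)) = Mul(Add(99, -15), Pow(Rational(599, 756), -1)) = Mul(84, Rational(756, 599)) = Rational(63504, 599)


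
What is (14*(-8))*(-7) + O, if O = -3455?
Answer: -2671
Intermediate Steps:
(14*(-8))*(-7) + O = (14*(-8))*(-7) - 3455 = -112*(-7) - 3455 = 784 - 3455 = -2671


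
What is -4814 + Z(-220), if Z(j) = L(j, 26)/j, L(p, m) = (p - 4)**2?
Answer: -277314/55 ≈ -5042.1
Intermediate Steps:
L(p, m) = (-4 + p)**2
Z(j) = (-4 + j)**2/j
-4814 + Z(-220) = -4814 + (-4 - 220)**2/(-220) = -4814 - 1/220*(-224)**2 = -4814 - 1/220*50176 = -4814 - 12544/55 = -277314/55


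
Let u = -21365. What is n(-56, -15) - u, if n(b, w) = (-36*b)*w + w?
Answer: -8890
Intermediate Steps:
n(b, w) = w - 36*b*w (n(b, w) = -36*b*w + w = w - 36*b*w)
n(-56, -15) - u = -15*(1 - 36*(-56)) - 1*(-21365) = -15*(1 + 2016) + 21365 = -15*2017 + 21365 = -30255 + 21365 = -8890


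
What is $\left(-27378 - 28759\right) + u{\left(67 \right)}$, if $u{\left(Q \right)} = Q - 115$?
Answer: $-56185$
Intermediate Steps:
$u{\left(Q \right)} = -115 + Q$
$\left(-27378 - 28759\right) + u{\left(67 \right)} = \left(-27378 - 28759\right) + \left(-115 + 67\right) = -56137 - 48 = -56185$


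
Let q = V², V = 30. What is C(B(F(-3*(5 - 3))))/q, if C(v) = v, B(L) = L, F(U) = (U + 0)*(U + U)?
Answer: 2/25 ≈ 0.080000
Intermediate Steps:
F(U) = 2*U² (F(U) = U*(2*U) = 2*U²)
q = 900 (q = 30² = 900)
C(B(F(-3*(5 - 3))))/q = (2*(-3*(5 - 3))²)/900 = (2*(-3*2)²)*(1/900) = (2*(-6)²)*(1/900) = (2*36)*(1/900) = 72*(1/900) = 2/25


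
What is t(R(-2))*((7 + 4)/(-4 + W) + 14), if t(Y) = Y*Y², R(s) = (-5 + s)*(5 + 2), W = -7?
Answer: -1529437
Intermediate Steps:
R(s) = -35 + 7*s (R(s) = (-5 + s)*7 = -35 + 7*s)
t(Y) = Y³
t(R(-2))*((7 + 4)/(-4 + W) + 14) = (-35 + 7*(-2))³*((7 + 4)/(-4 - 7) + 14) = (-35 - 14)³*(11/(-11) + 14) = (-49)³*(11*(-1/11) + 14) = -117649*(-1 + 14) = -117649*13 = -1529437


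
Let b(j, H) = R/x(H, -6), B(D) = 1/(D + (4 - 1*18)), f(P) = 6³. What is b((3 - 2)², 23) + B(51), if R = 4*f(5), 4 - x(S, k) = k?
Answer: 15989/185 ≈ 86.427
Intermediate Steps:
f(P) = 216
B(D) = 1/(-14 + D) (B(D) = 1/(D + (4 - 18)) = 1/(D - 14) = 1/(-14 + D))
x(S, k) = 4 - k
R = 864 (R = 4*216 = 864)
b(j, H) = 432/5 (b(j, H) = 864/(4 - 1*(-6)) = 864/(4 + 6) = 864/10 = 864*(⅒) = 432/5)
b((3 - 2)², 23) + B(51) = 432/5 + 1/(-14 + 51) = 432/5 + 1/37 = 15989/185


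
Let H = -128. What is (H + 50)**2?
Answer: 6084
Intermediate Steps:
(H + 50)**2 = (-128 + 50)**2 = (-78)**2 = 6084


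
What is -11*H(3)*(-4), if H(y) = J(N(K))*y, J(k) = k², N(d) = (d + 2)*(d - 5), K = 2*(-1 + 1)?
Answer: 13200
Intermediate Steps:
K = 0 (K = 2*0 = 0)
N(d) = (-5 + d)*(2 + d) (N(d) = (2 + d)*(-5 + d) = (-5 + d)*(2 + d))
H(y) = 100*y (H(y) = (-10 + 0² - 3*0)²*y = (-10 + 0 + 0)²*y = (-10)²*y = 100*y)
-11*H(3)*(-4) = -1100*3*(-4) = -11*300*(-4) = -3300*(-4) = 13200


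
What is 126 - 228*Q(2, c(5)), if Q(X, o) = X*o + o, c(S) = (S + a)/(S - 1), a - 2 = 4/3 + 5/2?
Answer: -3453/2 ≈ -1726.5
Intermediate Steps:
a = 35/6 (a = 2 + (4/3 + 5/2) = 2 + 23/6 = 35/6 ≈ 5.8333)
c(S) = (35/6 + S)/(-1 + S) (c(S) = (S + 35/6)/(S - 1) = (35/6 + S)/(-1 + S))
Q(X, o) = o + X*o
126 - 228*Q(2, c(5)) = 126 - 228*(35/6 + 5)/(-1 + 5)*(1 + 2) = 126 - 228*(65/6)/4*3 = 126 - 228*(¼)*(65/6)*3 = 126 - 1235*3/2 = 126 - 228*65/8 = 126 - 3705/2 = -3453/2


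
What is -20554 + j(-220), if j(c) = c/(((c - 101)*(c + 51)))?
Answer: -1115034166/54249 ≈ -20554.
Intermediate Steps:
j(c) = c/((-101 + c)*(51 + c)) (j(c) = c/(((-101 + c)*(51 + c))) = c*(1/((-101 + c)*(51 + c))) = c/((-101 + c)*(51 + c)))
-20554 + j(-220) = -20554 - 220/(-5151 + (-220)² - 50*(-220)) = -20554 - 220/(-5151 + 48400 + 11000) = -20554 - 220/54249 = -1115034166/54249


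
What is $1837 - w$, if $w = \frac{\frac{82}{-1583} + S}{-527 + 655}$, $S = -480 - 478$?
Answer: $\frac{93434221}{50656} \approx 1844.5$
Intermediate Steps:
$S = -958$
$w = - \frac{379149}{50656}$ ($w = \frac{\frac{82}{-1583} - 958}{-527 + 655} = \frac{82 \left(- \frac{1}{1583}\right) - 958}{128} = \left(- \frac{82}{1583} - 958\right) \frac{1}{128} = \left(- \frac{1516596}{1583}\right) \frac{1}{128} = - \frac{379149}{50656} \approx -7.4848$)
$1837 - w = 1837 - - \frac{379149}{50656} = 1837 + \frac{379149}{50656} = \frac{93434221}{50656}$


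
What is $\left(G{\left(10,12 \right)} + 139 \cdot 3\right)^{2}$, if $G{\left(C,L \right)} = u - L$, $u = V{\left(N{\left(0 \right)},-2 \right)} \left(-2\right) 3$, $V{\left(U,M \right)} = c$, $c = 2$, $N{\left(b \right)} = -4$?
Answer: $154449$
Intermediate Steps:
$V{\left(U,M \right)} = 2$
$u = -12$ ($u = 2 \left(-2\right) 3 = \left(-4\right) 3 = -12$)
$G{\left(C,L \right)} = -12 - L$
$\left(G{\left(10,12 \right)} + 139 \cdot 3\right)^{2} = \left(\left(-12 - 12\right) + 139 \cdot 3\right)^{2} = \left(\left(-12 - 12\right) + 417\right)^{2} = \left(-24 + 417\right)^{2} = 393^{2} = 154449$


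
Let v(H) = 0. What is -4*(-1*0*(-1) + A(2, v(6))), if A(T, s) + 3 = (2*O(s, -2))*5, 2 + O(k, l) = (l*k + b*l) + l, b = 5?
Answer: 572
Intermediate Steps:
O(k, l) = -2 + 6*l + k*l (O(k, l) = -2 + ((l*k + 5*l) + l) = -2 + ((k*l + 5*l) + l) = -2 + ((5*l + k*l) + l) = -2 + (6*l + k*l) = -2 + 6*l + k*l)
A(T, s) = -143 - 20*s (A(T, s) = -3 + (2*(-2 + 6*(-2) + s*(-2)))*5 = -3 + (2*(-2 - 12 - 2*s))*5 = -3 + (2*(-14 - 2*s))*5 = -3 + (-28 - 4*s)*5 = -3 + (-140 - 20*s) = -143 - 20*s)
-4*(-1*0*(-1) + A(2, v(6))) = -4*(-1*0*(-1) + (-143 - 20*0)) = -4*(0*(-1) + (-143 + 0)) = -4*(0 - 143) = -4*(-143) = 572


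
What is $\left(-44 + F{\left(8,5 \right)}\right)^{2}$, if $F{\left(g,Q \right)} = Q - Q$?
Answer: $1936$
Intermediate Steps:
$F{\left(g,Q \right)} = 0$
$\left(-44 + F{\left(8,5 \right)}\right)^{2} = \left(-44 + 0\right)^{2} = \left(-44\right)^{2} = 1936$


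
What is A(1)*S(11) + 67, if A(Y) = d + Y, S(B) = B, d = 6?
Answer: 144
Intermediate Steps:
A(Y) = 6 + Y
A(1)*S(11) + 67 = (6 + 1)*11 + 67 = 7*11 + 67 = 77 + 67 = 144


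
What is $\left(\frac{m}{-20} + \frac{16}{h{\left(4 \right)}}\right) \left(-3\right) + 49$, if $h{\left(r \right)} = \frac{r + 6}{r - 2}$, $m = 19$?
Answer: $\frac{169}{4} \approx 42.25$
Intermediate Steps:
$h{\left(r \right)} = \frac{6 + r}{-2 + r}$
$\left(\frac{m}{-20} + \frac{16}{h{\left(4 \right)}}\right) \left(-3\right) + 49 = \left(\frac{19}{-20} + \frac{16}{\frac{1}{-2 + 4} \left(6 + 4\right)}\right) \left(-3\right) + 49 = \left(19 \left(- \frac{1}{20}\right) + \frac{16}{\frac{1}{2} \cdot 10}\right) \left(-3\right) + 49 = \left(- \frac{19}{20} + \frac{16}{\frac{1}{2} \cdot 10}\right) \left(-3\right) + 49 = \left(- \frac{19}{20} + \frac{16}{5}\right) \left(-3\right) + 49 = \frac{9}{4} \left(-3\right) + 49 = - \frac{27}{4} + 49 = \frac{169}{4}$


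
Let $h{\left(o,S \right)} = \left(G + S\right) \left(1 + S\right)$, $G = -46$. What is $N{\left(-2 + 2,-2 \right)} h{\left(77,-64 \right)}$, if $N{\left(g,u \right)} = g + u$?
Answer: $-13860$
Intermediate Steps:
$h{\left(o,S \right)} = \left(1 + S\right) \left(-46 + S\right)$ ($h{\left(o,S \right)} = \left(-46 + S\right) \left(1 + S\right) = \left(1 + S\right) \left(-46 + S\right)$)
$N{\left(-2 + 2,-2 \right)} h{\left(77,-64 \right)} = \left(\left(-2 + 2\right) - 2\right) \left(-46 + \left(-64\right)^{2} - -2880\right) = \left(0 - 2\right) \left(-46 + 4096 + 2880\right) = \left(-2\right) 6930 = -13860$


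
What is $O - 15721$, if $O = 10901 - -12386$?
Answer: $7566$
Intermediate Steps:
$O = 23287$ ($O = 10901 + 12386 = 23287$)
$O - 15721 = 23287 - 15721 = 7566$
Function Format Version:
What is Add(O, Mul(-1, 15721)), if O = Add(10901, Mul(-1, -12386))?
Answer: 7566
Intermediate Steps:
O = 23287 (O = Add(10901, 12386) = 23287)
Add(O, Mul(-1, 15721)) = Add(23287, Mul(-1, 15721)) = Add(23287, -15721) = 7566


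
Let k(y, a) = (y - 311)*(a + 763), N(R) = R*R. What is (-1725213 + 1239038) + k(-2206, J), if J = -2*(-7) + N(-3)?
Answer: -2464537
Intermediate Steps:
N(R) = R²
J = 23 (J = -2*(-7) + (-3)² = 14 + 9 = 23)
k(y, a) = (-311 + y)*(763 + a)
(-1725213 + 1239038) + k(-2206, J) = (-1725213 + 1239038) + (-237293 - 311*23 + 763*(-2206) + 23*(-2206)) = -486175 + (-237293 - 7153 - 1683178 - 50738) = -486175 - 1978362 = -2464537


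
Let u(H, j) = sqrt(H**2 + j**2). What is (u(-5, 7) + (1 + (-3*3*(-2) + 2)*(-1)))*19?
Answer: -361 + 19*sqrt(74) ≈ -197.56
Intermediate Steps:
(u(-5, 7) + (1 + (-3*3*(-2) + 2)*(-1)))*19 = (sqrt((-5)**2 + 7**2) + (1 + (-3*3*(-2) + 2)*(-1)))*19 = (sqrt(25 + 49) + (1 + (-9*(-2) + 2)*(-1)))*19 = (sqrt(74) + (1 + (18 + 2)*(-1)))*19 = (sqrt(74) + (1 + 20*(-1)))*19 = (sqrt(74) + (1 - 20))*19 = (sqrt(74) - 19)*19 = (-19 + sqrt(74))*19 = -361 + 19*sqrt(74)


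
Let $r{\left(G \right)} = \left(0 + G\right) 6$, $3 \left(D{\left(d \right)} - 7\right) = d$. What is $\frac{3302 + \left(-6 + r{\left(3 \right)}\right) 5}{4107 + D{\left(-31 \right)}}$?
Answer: $\frac{10086}{12311} \approx 0.81927$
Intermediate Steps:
$D{\left(d \right)} = 7 + \frac{d}{3}$
$r{\left(G \right)} = 6 G$ ($r{\left(G \right)} = G 6 = 6 G$)
$\frac{3302 + \left(-6 + r{\left(3 \right)}\right) 5}{4107 + D{\left(-31 \right)}} = \frac{3302 + \left(-6 + 6 \cdot 3\right) 5}{4107 + \left(7 + \frac{1}{3} \left(-31\right)\right)} = \frac{3302 + \left(-6 + 18\right) 5}{4107 + \left(7 - \frac{31}{3}\right)} = \frac{3302 + 12 \cdot 5}{4107 - \frac{10}{3}} = \frac{3302 + 60}{\frac{12311}{3}} = 3362 \cdot \frac{3}{12311} = \frac{10086}{12311}$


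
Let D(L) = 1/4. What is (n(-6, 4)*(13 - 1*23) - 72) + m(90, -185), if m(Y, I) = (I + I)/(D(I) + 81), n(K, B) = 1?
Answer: -5626/65 ≈ -86.554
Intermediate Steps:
D(L) = ¼
m(Y, I) = 8*I/325 (m(Y, I) = (I + I)/(¼ + 81) = (2*I)/(325/4) = (2*I)*(4/325) = 8*I/325)
(n(-6, 4)*(13 - 1*23) - 72) + m(90, -185) = (1*(13 - 1*23) - 72) + (8/325)*(-185) = (1*(13 - 23) - 72) - 296/65 = (1*(-10) - 72) - 296/65 = (-10 - 72) - 296/65 = -82 - 296/65 = -5626/65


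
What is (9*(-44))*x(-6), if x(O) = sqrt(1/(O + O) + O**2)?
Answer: -66*sqrt(1293) ≈ -2373.3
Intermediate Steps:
x(O) = sqrt(O**2 + 1/(2*O)) (x(O) = sqrt(1/(2*O) + O**2) = sqrt(O**2 + 1/(2*O)))
(9*(-44))*x(-6) = (9*(-44))*(sqrt(2)*sqrt((1 + 2*(-6)**3)/(-6))/2) = -198*sqrt(2)*sqrt(-(1 + 2*(-216))/6) = -198*sqrt(2)*sqrt(-(1 - 432)/6) = -198*sqrt(2)*sqrt(-1/6*(-431)) = -198*sqrt(2)*sqrt(431/6) = -198*sqrt(2)*sqrt(2586)/6 = -66*sqrt(1293)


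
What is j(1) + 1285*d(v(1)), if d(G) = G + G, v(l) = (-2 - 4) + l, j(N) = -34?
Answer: -12884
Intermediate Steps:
v(l) = -6 + l
d(G) = 2*G
j(1) + 1285*d(v(1)) = -34 + 1285*(2*(-6 + 1)) = -34 + 1285*(2*(-5)) = -34 + 1285*(-10) = -34 - 12850 = -12884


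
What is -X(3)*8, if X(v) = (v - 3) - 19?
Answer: 152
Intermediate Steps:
X(v) = -22 + v (X(v) = (-3 + v) - 19 = -22 + v)
-X(3)*8 = -(-22 + 3)*8 = -(-19)*8 = -1*(-152) = 152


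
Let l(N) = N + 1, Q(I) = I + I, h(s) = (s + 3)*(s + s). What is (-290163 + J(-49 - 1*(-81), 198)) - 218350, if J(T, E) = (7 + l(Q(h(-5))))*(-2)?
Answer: -508609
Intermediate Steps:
h(s) = 2*s*(3 + s) (h(s) = (3 + s)*(2*s) = 2*s*(3 + s))
Q(I) = 2*I
l(N) = 1 + N
J(T, E) = -96 (J(T, E) = (7 + (1 + 2*(2*(-5)*(3 - 5))))*(-2) = (7 + (1 + 2*(2*(-5)*(-2))))*(-2) = (7 + (1 + 2*20))*(-2) = (7 + (1 + 40))*(-2) = (7 + 41)*(-2) = 48*(-2) = -96)
(-290163 + J(-49 - 1*(-81), 198)) - 218350 = (-290163 - 96) - 218350 = -290259 - 218350 = -508609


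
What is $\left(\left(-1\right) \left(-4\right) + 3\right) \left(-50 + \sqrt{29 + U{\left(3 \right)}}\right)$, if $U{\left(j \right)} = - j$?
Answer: $-350 + 7 \sqrt{26} \approx -314.31$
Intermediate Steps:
$\left(\left(-1\right) \left(-4\right) + 3\right) \left(-50 + \sqrt{29 + U{\left(3 \right)}}\right) = \left(\left(-1\right) \left(-4\right) + 3\right) \left(-50 + \sqrt{29 - 3}\right) = \left(4 + 3\right) \left(-50 + \sqrt{29 - 3}\right) = 7 \left(-50 + \sqrt{26}\right) = -350 + 7 \sqrt{26}$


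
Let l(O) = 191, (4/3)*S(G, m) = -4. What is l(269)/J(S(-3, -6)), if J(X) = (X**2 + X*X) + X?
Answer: 191/15 ≈ 12.733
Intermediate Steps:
S(G, m) = -3 (S(G, m) = (3/4)*(-4) = -3)
J(X) = X + 2*X**2 (J(X) = (X**2 + X**2) + X = 2*X**2 + X = X + 2*X**2)
l(269)/J(S(-3, -6)) = 191/((-3*(1 + 2*(-3)))) = 191/((-3*(1 - 6))) = 191/((-3*(-5))) = 191/15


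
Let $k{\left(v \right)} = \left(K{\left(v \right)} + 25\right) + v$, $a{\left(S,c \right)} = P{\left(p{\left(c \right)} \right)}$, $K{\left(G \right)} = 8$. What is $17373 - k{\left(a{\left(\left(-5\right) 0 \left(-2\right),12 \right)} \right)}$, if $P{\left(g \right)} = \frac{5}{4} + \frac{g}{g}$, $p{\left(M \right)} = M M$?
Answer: $\frac{69351}{4} \approx 17338.0$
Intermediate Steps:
$p{\left(M \right)} = M^{2}$
$P{\left(g \right)} = \frac{9}{4}$ ($P{\left(g \right)} = 5 \cdot \frac{1}{4} + 1 = \frac{5}{4} + 1 = \frac{9}{4}$)
$a{\left(S,c \right)} = \frac{9}{4}$
$k{\left(v \right)} = 33 + v$ ($k{\left(v \right)} = \left(8 + 25\right) + v = 33 + v$)
$17373 - k{\left(a{\left(\left(-5\right) 0 \left(-2\right),12 \right)} \right)} = 17373 - \left(33 + \frac{9}{4}\right) = 17373 - \frac{141}{4} = \frac{69351}{4}$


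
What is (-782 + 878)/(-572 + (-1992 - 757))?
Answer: -32/1107 ≈ -0.028907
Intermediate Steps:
(-782 + 878)/(-572 + (-1992 - 757)) = 96/(-572 - 2749) = 96/(-3321) = 96*(-1/3321) = -32/1107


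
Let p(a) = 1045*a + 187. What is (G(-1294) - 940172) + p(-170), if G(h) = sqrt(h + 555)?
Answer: -1117635 + I*sqrt(739) ≈ -1.1176e+6 + 27.185*I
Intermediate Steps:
G(h) = sqrt(555 + h)
p(a) = 187 + 1045*a
(G(-1294) - 940172) + p(-170) = (sqrt(555 - 1294) - 940172) + (187 + 1045*(-170)) = (sqrt(-739) - 940172) + (187 - 177650) = (I*sqrt(739) - 940172) - 177463 = (-940172 + I*sqrt(739)) - 177463 = -1117635 + I*sqrt(739)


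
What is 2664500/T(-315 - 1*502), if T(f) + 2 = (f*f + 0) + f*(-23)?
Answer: 1332250/343139 ≈ 3.8825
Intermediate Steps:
T(f) = -2 + f**2 - 23*f (T(f) = -2 + ((f*f + 0) + f*(-23)) = -2 + ((f**2 + 0) - 23*f) = -2 + (f**2 - 23*f) = -2 + f**2 - 23*f)
2664500/T(-315 - 1*502) = 2664500/(-2 + (-315 - 1*502)**2 - 23*(-315 - 1*502)) = 2664500/(-2 + (-315 - 502)**2 - 23*(-315 - 502)) = 2664500/(-2 + (-817)**2 - 23*(-817)) = 2664500/(-2 + 667489 + 18791) = 2664500/686278 = 2664500*(1/686278) = 1332250/343139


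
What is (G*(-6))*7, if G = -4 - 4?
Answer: 336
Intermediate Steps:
G = -8
(G*(-6))*7 = -8*(-6)*7 = 48*7 = 336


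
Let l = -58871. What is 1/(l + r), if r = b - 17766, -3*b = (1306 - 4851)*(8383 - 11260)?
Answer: -1/3476292 ≈ -2.8766e-7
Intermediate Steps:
b = -3399655 (b = -(1306 - 4851)*(8383 - 11260)/3 = -(-3545)*(-2877)/3 = -⅓*10198965 = -3399655)
r = -3417421 (r = -3399655 - 17766 = -3417421)
1/(l + r) = 1/(-58871 - 3417421) = 1/(-3476292) = -1/3476292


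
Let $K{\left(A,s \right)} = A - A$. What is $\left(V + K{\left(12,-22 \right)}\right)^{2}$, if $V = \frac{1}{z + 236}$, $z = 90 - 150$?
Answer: $\frac{1}{30976} \approx 3.2283 \cdot 10^{-5}$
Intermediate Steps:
$z = -60$
$K{\left(A,s \right)} = 0$
$V = \frac{1}{176}$ ($V = \frac{1}{-60 + 236} = \frac{1}{176} \approx 0.0056818$)
$\left(V + K{\left(12,-22 \right)}\right)^{2} = \left(\frac{1}{176} + 0\right)^{2} = \left(\frac{1}{176}\right)^{2} = \frac{1}{30976}$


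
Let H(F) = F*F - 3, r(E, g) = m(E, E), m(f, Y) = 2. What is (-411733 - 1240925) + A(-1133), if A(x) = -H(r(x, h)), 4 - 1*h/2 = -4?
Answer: -1652659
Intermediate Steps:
h = 16 (h = 8 - 2*(-4) = 8 + 8 = 16)
r(E, g) = 2
H(F) = -3 + F**2 (H(F) = F**2 - 3 = -3 + F**2)
A(x) = -1 (A(x) = -(-3 + 2**2) = -(-3 + 4) = -1*1 = -1)
(-411733 - 1240925) + A(-1133) = (-411733 - 1240925) - 1 = -1652658 - 1 = -1652659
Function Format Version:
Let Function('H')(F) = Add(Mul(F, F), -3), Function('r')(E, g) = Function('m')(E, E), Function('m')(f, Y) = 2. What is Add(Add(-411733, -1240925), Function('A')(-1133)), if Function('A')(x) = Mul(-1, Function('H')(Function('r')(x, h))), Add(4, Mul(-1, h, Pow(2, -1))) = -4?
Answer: -1652659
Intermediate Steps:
h = 16 (h = Add(8, Mul(-2, -4)) = Add(8, 8) = 16)
Function('r')(E, g) = 2
Function('H')(F) = Add(-3, Pow(F, 2)) (Function('H')(F) = Add(Pow(F, 2), -3) = Add(-3, Pow(F, 2)))
Function('A')(x) = -1 (Function('A')(x) = Mul(-1, Add(-3, Pow(2, 2))) = Mul(-1, Add(-3, 4)) = Mul(-1, 1) = -1)
Add(Add(-411733, -1240925), Function('A')(-1133)) = Add(Add(-411733, -1240925), -1) = Add(-1652658, -1) = -1652659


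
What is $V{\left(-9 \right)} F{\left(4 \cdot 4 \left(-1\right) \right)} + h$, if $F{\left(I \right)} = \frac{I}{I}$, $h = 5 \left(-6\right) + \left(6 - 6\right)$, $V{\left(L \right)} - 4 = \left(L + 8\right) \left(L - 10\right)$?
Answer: $-7$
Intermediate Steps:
$V{\left(L \right)} = 4 + \left(-10 + L\right) \left(8 + L\right)$ ($V{\left(L \right)} = 4 + \left(L + 8\right) \left(L - 10\right) = 4 + \left(8 + L\right) \left(-10 + L\right) = 4 + \left(-10 + L\right) \left(8 + L\right)$)
$h = -30$ ($h = -30 + \left(6 - 6\right) = -30 + 0 = -30$)
$F{\left(I \right)} = 1$
$V{\left(-9 \right)} F{\left(4 \cdot 4 \left(-1\right) \right)} + h = \left(-76 + \left(-9\right)^{2} - -18\right) 1 - 30 = \left(-76 + 81 + 18\right) 1 - 30 = 23 \cdot 1 - 30 = 23 - 30 = -7$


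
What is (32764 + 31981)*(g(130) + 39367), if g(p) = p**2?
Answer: 3643006915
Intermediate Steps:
(32764 + 31981)*(g(130) + 39367) = (32764 + 31981)*(130**2 + 39367) = 64745*(16900 + 39367) = 64745*56267 = 3643006915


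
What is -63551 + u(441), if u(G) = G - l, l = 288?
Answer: -63398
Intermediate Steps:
u(G) = -288 + G (u(G) = G - 1*288 = G - 288 = -288 + G)
-63551 + u(441) = -63551 + (-288 + 441) = -63551 + 153 = -63398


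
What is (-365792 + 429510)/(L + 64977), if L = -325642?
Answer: -63718/260665 ≈ -0.24444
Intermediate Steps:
(-365792 + 429510)/(L + 64977) = (-365792 + 429510)/(-325642 + 64977) = 63718/(-260665) = 63718*(-1/260665) = -63718/260665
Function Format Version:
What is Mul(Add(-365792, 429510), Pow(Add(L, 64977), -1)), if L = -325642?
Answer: Rational(-63718, 260665) ≈ -0.24444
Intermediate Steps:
Mul(Add(-365792, 429510), Pow(Add(L, 64977), -1)) = Mul(Add(-365792, 429510), Pow(Add(-325642, 64977), -1)) = Mul(63718, Pow(-260665, -1)) = Mul(63718, Rational(-1, 260665)) = Rational(-63718, 260665)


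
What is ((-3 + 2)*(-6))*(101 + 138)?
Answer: 1434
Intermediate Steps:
((-3 + 2)*(-6))*(101 + 138) = -1*(-6)*239 = 6*239 = 1434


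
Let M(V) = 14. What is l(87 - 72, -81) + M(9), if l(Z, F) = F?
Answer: -67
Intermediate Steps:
l(87 - 72, -81) + M(9) = -81 + 14 = -67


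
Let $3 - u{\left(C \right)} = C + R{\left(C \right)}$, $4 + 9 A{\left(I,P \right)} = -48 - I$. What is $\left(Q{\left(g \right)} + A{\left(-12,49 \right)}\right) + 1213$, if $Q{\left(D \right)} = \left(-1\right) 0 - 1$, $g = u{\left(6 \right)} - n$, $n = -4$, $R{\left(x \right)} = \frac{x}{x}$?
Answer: $\frac{10868}{9} \approx 1207.6$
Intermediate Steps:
$R{\left(x \right)} = 1$
$A{\left(I,P \right)} = - \frac{52}{9} - \frac{I}{9}$ ($A{\left(I,P \right)} = - \frac{4}{9} + \frac{-48 - I}{9} = - \frac{4}{9} - \left(\frac{16}{3} + \frac{I}{9}\right) = - \frac{52}{9} - \frac{I}{9}$)
$u{\left(C \right)} = 2 - C$ ($u{\left(C \right)} = 3 - \left(C + 1\right) = 3 - \left(1 + C\right) = 2 - C$)
$g = 0$ ($g = \left(2 - 6\right) - -4 = \left(2 - 6\right) + 4 = -4 + 4 = 0$)
$Q{\left(D \right)} = -1$ ($Q{\left(D \right)} = 0 - 1 = -1$)
$\left(Q{\left(g \right)} + A{\left(-12,49 \right)}\right) + 1213 = \left(-1 - \frac{40}{9}\right) + 1213 = - \frac{49}{9} + 1213 = \frac{10868}{9}$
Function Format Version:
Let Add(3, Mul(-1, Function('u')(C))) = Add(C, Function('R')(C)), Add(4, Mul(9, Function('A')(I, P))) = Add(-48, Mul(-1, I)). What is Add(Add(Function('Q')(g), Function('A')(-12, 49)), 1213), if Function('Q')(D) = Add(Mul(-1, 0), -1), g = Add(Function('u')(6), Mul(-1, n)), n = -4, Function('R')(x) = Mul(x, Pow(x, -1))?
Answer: Rational(10868, 9) ≈ 1207.6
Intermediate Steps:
Function('R')(x) = 1
Function('A')(I, P) = Add(Rational(-52, 9), Mul(Rational(-1, 9), I)) (Function('A')(I, P) = Add(Rational(-4, 9), Mul(Rational(1, 9), Add(-48, Mul(-1, I)))) = Add(Rational(-4, 9), Add(Rational(-16, 3), Mul(Rational(-1, 9), I))) = Add(Rational(-52, 9), Mul(Rational(-1, 9), I)))
Function('u')(C) = Add(2, Mul(-1, C)) (Function('u')(C) = Add(3, Mul(-1, Add(C, 1))) = Add(3, Mul(-1, Add(1, C))) = Add(3, Add(-1, Mul(-1, C))) = Add(2, Mul(-1, C)))
g = 0 (g = Add(Add(2, Mul(-1, 6)), Mul(-1, -4)) = Add(Add(2, -6), 4) = Add(-4, 4) = 0)
Function('Q')(D) = -1 (Function('Q')(D) = Add(0, -1) = -1)
Add(Add(Function('Q')(g), Function('A')(-12, 49)), 1213) = Add(Add(-1, Add(Rational(-52, 9), Mul(Rational(-1, 9), -12))), 1213) = Add(Add(-1, Add(Rational(-52, 9), Rational(4, 3))), 1213) = Add(Add(-1, Rational(-40, 9)), 1213) = Add(Rational(-49, 9), 1213) = Rational(10868, 9)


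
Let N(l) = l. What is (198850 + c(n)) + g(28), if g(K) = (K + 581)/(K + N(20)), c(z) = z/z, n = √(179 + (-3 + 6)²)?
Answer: 3181819/16 ≈ 1.9886e+5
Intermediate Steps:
n = 2*√47 (n = √(179 + 3²) = √(179 + 9) = √188 = 2*√47 ≈ 13.711)
c(z) = 1
g(K) = (581 + K)/(20 + K) (g(K) = (K + 581)/(K + 20) = (581 + K)/(20 + K))
(198850 + c(n)) + g(28) = (198850 + 1) + (581 + 28)/(20 + 28) = 198851 + 609/48 = 198851 + (1/48)*609 = 198851 + 203/16 = 3181819/16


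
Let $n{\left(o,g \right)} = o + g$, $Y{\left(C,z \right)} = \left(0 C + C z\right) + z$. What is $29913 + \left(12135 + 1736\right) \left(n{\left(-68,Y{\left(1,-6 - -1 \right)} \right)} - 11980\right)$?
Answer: $-167226605$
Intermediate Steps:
$Y{\left(C,z \right)} = z + C z$ ($Y{\left(C,z \right)} = \left(0 + C z\right) + z = C z + z = z + C z$)
$n{\left(o,g \right)} = g + o$
$29913 + \left(12135 + 1736\right) \left(n{\left(-68,Y{\left(1,-6 - -1 \right)} \right)} - 11980\right) = 29913 + \left(12135 + 1736\right) \left(\left(\left(-6 - -1\right) \left(1 + 1\right) - 68\right) - 11980\right) = 29913 + 13871 \left(\left(\left(-6 + 1\right) 2 - 68\right) - 11980\right) = 29913 + 13871 \left(\left(\left(-5\right) 2 - 68\right) - 11980\right) = 29913 + 13871 \left(\left(-10 - 68\right) - 11980\right) = 29913 + 13871 \left(-78 - 11980\right) = 29913 + 13871 \left(-12058\right) = 29913 - 167256518 = -167226605$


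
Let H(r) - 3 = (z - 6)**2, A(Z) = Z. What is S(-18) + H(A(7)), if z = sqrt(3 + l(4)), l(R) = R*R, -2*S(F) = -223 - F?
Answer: 321/2 - 12*sqrt(19) ≈ 108.19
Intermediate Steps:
S(F) = 223/2 + F/2 (S(F) = -(-223 - F)/2 = 223/2 + F/2)
l(R) = R**2
z = sqrt(19) (z = sqrt(3 + 4**2) = sqrt(3 + 16) = sqrt(19) ≈ 4.3589)
H(r) = 3 + (-6 + sqrt(19))**2 (H(r) = 3 + (sqrt(19) - 6)**2 = 3 + (-6 + sqrt(19))**2)
S(-18) + H(A(7)) = (223/2 + (1/2)*(-18)) + (58 - 12*sqrt(19)) = (223/2 - 9) + (58 - 12*sqrt(19)) = 205/2 + (58 - 12*sqrt(19)) = 321/2 - 12*sqrt(19)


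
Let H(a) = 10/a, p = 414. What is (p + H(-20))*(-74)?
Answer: -30599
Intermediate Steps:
(p + H(-20))*(-74) = (414 + 10/(-20))*(-74) = (414 + 10*(-1/20))*(-74) = (414 - 1/2)*(-74) = (827/2)*(-74) = -30599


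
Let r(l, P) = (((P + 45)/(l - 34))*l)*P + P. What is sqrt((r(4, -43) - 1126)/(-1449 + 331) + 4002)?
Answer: sqrt(1125785243310)/16770 ≈ 63.270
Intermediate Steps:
r(l, P) = P + P*l*(45 + P)/(-34 + l) (r(l, P) = (((45 + P)/(-34 + l))*l)*P + P = (l*(45 + P)/(-34 + l))*P + P = P*l*(45 + P)/(-34 + l) + P = P + P*l*(45 + P)/(-34 + l))
sqrt((r(4, -43) - 1126)/(-1449 + 331) + 4002) = sqrt((-43*(-34 + 46*4 - 43*4)/(-34 + 4) - 1126)/(-1449 + 331) + 4002) = sqrt((-43*(-34 + 184 - 172)/(-30) - 1126)/(-1118) + 4002) = sqrt((-43*(-1/30)*(-22) - 1126)*(-1/1118) + 4002) = sqrt((-473/15 - 1126)*(-1/1118) + 4002) = sqrt(-17363/15*(-1/1118) + 4002) = sqrt(17363/16770 + 4002) = sqrt(67130903/16770) = sqrt(1125785243310)/16770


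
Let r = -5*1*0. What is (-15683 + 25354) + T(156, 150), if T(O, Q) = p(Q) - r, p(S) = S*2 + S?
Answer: 10121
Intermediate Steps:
p(S) = 3*S (p(S) = 2*S + S = 3*S)
r = 0 (r = -5*0 = 0)
T(O, Q) = 3*Q (T(O, Q) = 3*Q - 1*0 = 3*Q + 0 = 3*Q)
(-15683 + 25354) + T(156, 150) = (-15683 + 25354) + 3*150 = 9671 + 450 = 10121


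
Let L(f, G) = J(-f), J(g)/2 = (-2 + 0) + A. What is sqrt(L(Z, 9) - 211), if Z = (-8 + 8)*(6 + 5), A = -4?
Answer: I*sqrt(223) ≈ 14.933*I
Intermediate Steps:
Z = 0 (Z = 0*11 = 0)
J(g) = -12 (J(g) = 2*((-2 + 0) - 4) = 2*(-2 - 4) = 2*(-6) = -12)
L(f, G) = -12
sqrt(L(Z, 9) - 211) = sqrt(-12 - 211) = sqrt(-223) = I*sqrt(223)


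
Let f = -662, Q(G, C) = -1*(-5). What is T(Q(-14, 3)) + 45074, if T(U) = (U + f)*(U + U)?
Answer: 38504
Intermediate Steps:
Q(G, C) = 5
T(U) = 2*U*(-662 + U) (T(U) = (U - 662)*(U + U) = (-662 + U)*(2*U) = 2*U*(-662 + U))
T(Q(-14, 3)) + 45074 = 2*5*(-662 + 5) + 45074 = 2*5*(-657) + 45074 = -6570 + 45074 = 38504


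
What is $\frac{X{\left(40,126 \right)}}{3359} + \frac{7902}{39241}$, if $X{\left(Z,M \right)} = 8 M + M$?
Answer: $\frac{71042112}{131810519} \approx 0.53897$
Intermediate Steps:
$X{\left(Z,M \right)} = 9 M$
$\frac{X{\left(40,126 \right)}}{3359} + \frac{7902}{39241} = \frac{9 \cdot 126}{3359} + \frac{7902}{39241} = 1134 \cdot \frac{1}{3359} + 7902 \cdot \frac{1}{39241} = \frac{1134}{3359} + \frac{7902}{39241} = \frac{71042112}{131810519}$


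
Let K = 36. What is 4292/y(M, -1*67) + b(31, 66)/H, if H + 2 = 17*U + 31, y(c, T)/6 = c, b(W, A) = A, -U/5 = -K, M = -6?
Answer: -3313903/27801 ≈ -119.20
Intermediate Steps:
U = 180 (U = -(-5)*36 = -5*(-36) = 180)
y(c, T) = 6*c
H = 3089 (H = -2 + (17*180 + 31) = -2 + (3060 + 31) = -2 + 3091 = 3089)
4292/y(M, -1*67) + b(31, 66)/H = 4292/((6*(-6))) + 66/3089 = 4292/(-36) + 66*(1/3089) = 4292*(-1/36) + 66/3089 = -1073/9 + 66/3089 = -3313903/27801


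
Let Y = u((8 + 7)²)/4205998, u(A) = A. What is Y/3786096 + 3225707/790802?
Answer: 8561194224364470451/2098829656565962336 ≈ 4.0790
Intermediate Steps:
Y = 225/4205998 (Y = (8 + 7)²/4205998 = 15²*(1/4205998) = 225*(1/4205998) = 225/4205998 ≈ 5.3495e-5)
Y/3786096 + 3225707/790802 = (225/4205998)/3786096 + 3225707/790802 = (225/4205998)*(1/3786096) + 3225707*(1/790802) = 75/5308104067936 + 3225707/790802 = 8561194224364470451/2098829656565962336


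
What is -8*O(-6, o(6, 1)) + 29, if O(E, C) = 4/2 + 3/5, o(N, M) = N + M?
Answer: 41/5 ≈ 8.2000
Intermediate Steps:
o(N, M) = M + N
O(E, C) = 13/5 (O(E, C) = 4*(½) + 3*(⅕) = 2 + ⅗ = 13/5)
-8*O(-6, o(6, 1)) + 29 = -8*13/5 + 29 = -104/5 + 29 = 41/5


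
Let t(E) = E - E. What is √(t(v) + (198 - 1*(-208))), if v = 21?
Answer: √406 ≈ 20.149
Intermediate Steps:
t(E) = 0
√(t(v) + (198 - 1*(-208))) = √(0 + (198 - 1*(-208))) = √(0 + (198 + 208)) = √(0 + 406) = √406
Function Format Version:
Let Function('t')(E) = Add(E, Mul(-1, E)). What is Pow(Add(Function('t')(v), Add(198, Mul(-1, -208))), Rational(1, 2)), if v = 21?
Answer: Pow(406, Rational(1, 2)) ≈ 20.149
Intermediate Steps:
Function('t')(E) = 0
Pow(Add(Function('t')(v), Add(198, Mul(-1, -208))), Rational(1, 2)) = Pow(Add(0, Add(198, Mul(-1, -208))), Rational(1, 2)) = Pow(Add(0, Add(198, 208)), Rational(1, 2)) = Pow(Add(0, 406), Rational(1, 2)) = Pow(406, Rational(1, 2))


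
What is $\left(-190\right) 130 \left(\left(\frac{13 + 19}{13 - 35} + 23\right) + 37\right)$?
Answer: $- \frac{15906800}{11} \approx -1.4461 \cdot 10^{6}$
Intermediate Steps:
$\left(-190\right) 130 \left(\left(\frac{13 + 19}{13 - 35} + 23\right) + 37\right) = - 24700 \left(\left(\frac{32}{-22} + 23\right) + 37\right) = - 24700 \left(\left(32 \left(- \frac{1}{22}\right) + 23\right) + 37\right) = - 24700 \left(\left(- \frac{16}{11} + 23\right) + 37\right) = - 24700 \left(\frac{237}{11} + 37\right) = \left(-24700\right) \frac{644}{11} = - \frac{15906800}{11}$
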